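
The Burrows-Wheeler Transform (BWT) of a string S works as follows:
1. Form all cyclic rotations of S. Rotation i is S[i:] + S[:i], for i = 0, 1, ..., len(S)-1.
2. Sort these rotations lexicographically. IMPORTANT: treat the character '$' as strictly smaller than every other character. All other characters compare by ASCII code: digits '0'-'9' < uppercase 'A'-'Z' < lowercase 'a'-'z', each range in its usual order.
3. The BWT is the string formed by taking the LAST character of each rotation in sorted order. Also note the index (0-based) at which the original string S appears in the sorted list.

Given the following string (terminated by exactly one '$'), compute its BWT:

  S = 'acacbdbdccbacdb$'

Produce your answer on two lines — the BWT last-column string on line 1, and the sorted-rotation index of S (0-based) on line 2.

Answer: b$cbdccdacadacbb
1

Derivation:
All 16 rotations (rotation i = S[i:]+S[:i]):
  rot[0] = acacbdbdccbacdb$
  rot[1] = cacbdbdccbacdb$a
  rot[2] = acbdbdccbacdb$ac
  rot[3] = cbdbdccbacdb$aca
  rot[4] = bdbdccbacdb$acac
  rot[5] = dbdccbacdb$acacb
  rot[6] = bdccbacdb$acacbd
  rot[7] = dccbacdb$acacbdb
  rot[8] = ccbacdb$acacbdbd
  rot[9] = cbacdb$acacbdbdc
  rot[10] = bacdb$acacbdbdcc
  rot[11] = acdb$acacbdbdccb
  rot[12] = cdb$acacbdbdccba
  rot[13] = db$acacbdbdccbac
  rot[14] = b$acacbdbdccbacd
  rot[15] = $acacbdbdccbacdb
Sorted (with $ < everything):
  sorted[0] = $acacbdbdccbacdb  (last char: 'b')
  sorted[1] = acacbdbdccbacdb$  (last char: '$')
  sorted[2] = acbdbdccbacdb$ac  (last char: 'c')
  sorted[3] = acdb$acacbdbdccb  (last char: 'b')
  sorted[4] = b$acacbdbdccbacd  (last char: 'd')
  sorted[5] = bacdb$acacbdbdcc  (last char: 'c')
  sorted[6] = bdbdccbacdb$acac  (last char: 'c')
  sorted[7] = bdccbacdb$acacbd  (last char: 'd')
  sorted[8] = cacbdbdccbacdb$a  (last char: 'a')
  sorted[9] = cbacdb$acacbdbdc  (last char: 'c')
  sorted[10] = cbdbdccbacdb$aca  (last char: 'a')
  sorted[11] = ccbacdb$acacbdbd  (last char: 'd')
  sorted[12] = cdb$acacbdbdccba  (last char: 'a')
  sorted[13] = db$acacbdbdccbac  (last char: 'c')
  sorted[14] = dbdccbacdb$acacb  (last char: 'b')
  sorted[15] = dccbacdb$acacbdb  (last char: 'b')
Last column: b$cbdccdacadacbb
Original string S is at sorted index 1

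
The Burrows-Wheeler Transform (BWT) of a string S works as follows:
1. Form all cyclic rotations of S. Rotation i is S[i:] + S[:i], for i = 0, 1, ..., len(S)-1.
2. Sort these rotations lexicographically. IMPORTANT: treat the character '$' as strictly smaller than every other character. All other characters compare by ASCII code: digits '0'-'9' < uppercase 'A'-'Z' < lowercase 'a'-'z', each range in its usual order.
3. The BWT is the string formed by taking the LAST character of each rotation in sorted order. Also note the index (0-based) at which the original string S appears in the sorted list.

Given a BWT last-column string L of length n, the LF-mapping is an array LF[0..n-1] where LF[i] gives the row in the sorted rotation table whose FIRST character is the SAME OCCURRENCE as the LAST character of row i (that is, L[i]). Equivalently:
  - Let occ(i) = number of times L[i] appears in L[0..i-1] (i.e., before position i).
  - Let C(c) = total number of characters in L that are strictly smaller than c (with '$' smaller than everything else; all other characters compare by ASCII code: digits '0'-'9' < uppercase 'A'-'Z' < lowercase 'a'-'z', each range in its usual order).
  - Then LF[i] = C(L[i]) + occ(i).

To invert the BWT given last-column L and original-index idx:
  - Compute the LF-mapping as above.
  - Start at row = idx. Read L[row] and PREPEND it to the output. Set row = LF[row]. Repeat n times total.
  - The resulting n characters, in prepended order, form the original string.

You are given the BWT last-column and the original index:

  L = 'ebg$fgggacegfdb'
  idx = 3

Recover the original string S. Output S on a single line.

LF mapping: 6 2 10 0 8 11 12 13 1 4 7 14 9 5 3
Walk LF starting at row 3, prepending L[row]:
  step 1: row=3, L[3]='$', prepend. Next row=LF[3]=0
  step 2: row=0, L[0]='e', prepend. Next row=LF[0]=6
  step 3: row=6, L[6]='g', prepend. Next row=LF[6]=12
  step 4: row=12, L[12]='f', prepend. Next row=LF[12]=9
  step 5: row=9, L[9]='c', prepend. Next row=LF[9]=4
  step 6: row=4, L[4]='f', prepend. Next row=LF[4]=8
  step 7: row=8, L[8]='a', prepend. Next row=LF[8]=1
  step 8: row=1, L[1]='b', prepend. Next row=LF[1]=2
  step 9: row=2, L[2]='g', prepend. Next row=LF[2]=10
  step 10: row=10, L[10]='e', prepend. Next row=LF[10]=7
  step 11: row=7, L[7]='g', prepend. Next row=LF[7]=13
  step 12: row=13, L[13]='d', prepend. Next row=LF[13]=5
  step 13: row=5, L[5]='g', prepend. Next row=LF[5]=11
  step 14: row=11, L[11]='g', prepend. Next row=LF[11]=14
  step 15: row=14, L[14]='b', prepend. Next row=LF[14]=3
Reversed output: bggdgegbafcfge$

Answer: bggdgegbafcfge$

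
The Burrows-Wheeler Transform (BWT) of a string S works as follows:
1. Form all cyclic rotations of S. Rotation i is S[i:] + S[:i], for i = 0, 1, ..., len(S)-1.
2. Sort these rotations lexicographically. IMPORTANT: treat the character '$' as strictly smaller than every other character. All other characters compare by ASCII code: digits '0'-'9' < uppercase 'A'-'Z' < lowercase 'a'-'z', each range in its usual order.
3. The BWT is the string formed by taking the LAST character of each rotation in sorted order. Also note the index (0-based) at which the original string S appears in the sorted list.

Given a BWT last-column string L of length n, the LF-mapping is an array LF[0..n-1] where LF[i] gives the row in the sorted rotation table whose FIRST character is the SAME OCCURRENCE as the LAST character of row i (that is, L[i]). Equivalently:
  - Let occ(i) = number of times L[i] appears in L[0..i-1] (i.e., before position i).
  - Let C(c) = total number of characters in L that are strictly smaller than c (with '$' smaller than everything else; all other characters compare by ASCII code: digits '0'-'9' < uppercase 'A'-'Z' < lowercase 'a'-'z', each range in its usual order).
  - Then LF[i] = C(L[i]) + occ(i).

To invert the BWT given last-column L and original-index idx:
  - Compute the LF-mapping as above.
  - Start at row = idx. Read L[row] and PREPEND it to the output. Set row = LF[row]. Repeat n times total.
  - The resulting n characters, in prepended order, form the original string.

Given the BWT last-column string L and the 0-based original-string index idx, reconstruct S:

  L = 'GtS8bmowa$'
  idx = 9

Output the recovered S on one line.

Answer: wombat8SG$

Derivation:
LF mapping: 2 8 3 1 5 6 7 9 4 0
Walk LF starting at row 9, prepending L[row]:
  step 1: row=9, L[9]='$', prepend. Next row=LF[9]=0
  step 2: row=0, L[0]='G', prepend. Next row=LF[0]=2
  step 3: row=2, L[2]='S', prepend. Next row=LF[2]=3
  step 4: row=3, L[3]='8', prepend. Next row=LF[3]=1
  step 5: row=1, L[1]='t', prepend. Next row=LF[1]=8
  step 6: row=8, L[8]='a', prepend. Next row=LF[8]=4
  step 7: row=4, L[4]='b', prepend. Next row=LF[4]=5
  step 8: row=5, L[5]='m', prepend. Next row=LF[5]=6
  step 9: row=6, L[6]='o', prepend. Next row=LF[6]=7
  step 10: row=7, L[7]='w', prepend. Next row=LF[7]=9
Reversed output: wombat8SG$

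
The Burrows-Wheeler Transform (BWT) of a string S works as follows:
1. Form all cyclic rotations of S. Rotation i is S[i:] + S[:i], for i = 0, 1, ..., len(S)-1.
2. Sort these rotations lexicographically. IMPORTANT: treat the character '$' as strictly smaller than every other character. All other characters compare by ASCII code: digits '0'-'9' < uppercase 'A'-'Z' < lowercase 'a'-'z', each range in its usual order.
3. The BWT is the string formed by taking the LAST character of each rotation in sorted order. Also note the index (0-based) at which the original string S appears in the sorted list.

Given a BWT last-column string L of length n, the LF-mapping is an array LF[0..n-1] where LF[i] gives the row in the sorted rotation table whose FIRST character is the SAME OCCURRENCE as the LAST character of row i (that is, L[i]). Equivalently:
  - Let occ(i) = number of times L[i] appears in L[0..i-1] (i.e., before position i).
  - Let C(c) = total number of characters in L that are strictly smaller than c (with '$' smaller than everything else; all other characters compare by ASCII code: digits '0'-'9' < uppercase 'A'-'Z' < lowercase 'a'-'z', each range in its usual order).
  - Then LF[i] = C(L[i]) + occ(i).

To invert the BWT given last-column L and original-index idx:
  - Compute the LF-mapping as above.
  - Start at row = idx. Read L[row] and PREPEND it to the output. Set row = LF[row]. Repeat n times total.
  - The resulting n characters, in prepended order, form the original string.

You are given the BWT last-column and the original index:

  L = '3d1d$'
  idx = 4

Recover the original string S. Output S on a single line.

Answer: dd13$

Derivation:
LF mapping: 2 3 1 4 0
Walk LF starting at row 4, prepending L[row]:
  step 1: row=4, L[4]='$', prepend. Next row=LF[4]=0
  step 2: row=0, L[0]='3', prepend. Next row=LF[0]=2
  step 3: row=2, L[2]='1', prepend. Next row=LF[2]=1
  step 4: row=1, L[1]='d', prepend. Next row=LF[1]=3
  step 5: row=3, L[3]='d', prepend. Next row=LF[3]=4
Reversed output: dd13$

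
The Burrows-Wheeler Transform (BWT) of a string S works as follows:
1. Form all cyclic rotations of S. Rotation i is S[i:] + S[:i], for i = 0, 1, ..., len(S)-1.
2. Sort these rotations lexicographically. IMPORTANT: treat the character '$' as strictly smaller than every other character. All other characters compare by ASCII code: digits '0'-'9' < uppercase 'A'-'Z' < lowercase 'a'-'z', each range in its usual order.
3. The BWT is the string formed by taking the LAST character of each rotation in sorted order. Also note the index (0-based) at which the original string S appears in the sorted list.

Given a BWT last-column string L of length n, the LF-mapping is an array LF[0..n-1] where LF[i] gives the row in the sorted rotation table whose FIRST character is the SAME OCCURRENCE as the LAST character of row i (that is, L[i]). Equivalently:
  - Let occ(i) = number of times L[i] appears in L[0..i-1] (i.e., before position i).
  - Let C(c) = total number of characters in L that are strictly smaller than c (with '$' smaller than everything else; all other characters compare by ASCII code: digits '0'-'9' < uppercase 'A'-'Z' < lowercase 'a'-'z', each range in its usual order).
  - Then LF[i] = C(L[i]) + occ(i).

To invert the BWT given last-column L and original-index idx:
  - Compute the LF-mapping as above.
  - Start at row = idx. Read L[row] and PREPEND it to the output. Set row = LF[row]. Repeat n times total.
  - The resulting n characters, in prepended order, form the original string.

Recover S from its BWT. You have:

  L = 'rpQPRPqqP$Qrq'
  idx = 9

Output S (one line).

LF mapping: 11 7 4 1 6 2 8 9 3 0 5 12 10
Walk LF starting at row 9, prepending L[row]:
  step 1: row=9, L[9]='$', prepend. Next row=LF[9]=0
  step 2: row=0, L[0]='r', prepend. Next row=LF[0]=11
  step 3: row=11, L[11]='r', prepend. Next row=LF[11]=12
  step 4: row=12, L[12]='q', prepend. Next row=LF[12]=10
  step 5: row=10, L[10]='Q', prepend. Next row=LF[10]=5
  step 6: row=5, L[5]='P', prepend. Next row=LF[5]=2
  step 7: row=2, L[2]='Q', prepend. Next row=LF[2]=4
  step 8: row=4, L[4]='R', prepend. Next row=LF[4]=6
  step 9: row=6, L[6]='q', prepend. Next row=LF[6]=8
  step 10: row=8, L[8]='P', prepend. Next row=LF[8]=3
  step 11: row=3, L[3]='P', prepend. Next row=LF[3]=1
  step 12: row=1, L[1]='p', prepend. Next row=LF[1]=7
  step 13: row=7, L[7]='q', prepend. Next row=LF[7]=9
Reversed output: qpPPqRQPQqrr$

Answer: qpPPqRQPQqrr$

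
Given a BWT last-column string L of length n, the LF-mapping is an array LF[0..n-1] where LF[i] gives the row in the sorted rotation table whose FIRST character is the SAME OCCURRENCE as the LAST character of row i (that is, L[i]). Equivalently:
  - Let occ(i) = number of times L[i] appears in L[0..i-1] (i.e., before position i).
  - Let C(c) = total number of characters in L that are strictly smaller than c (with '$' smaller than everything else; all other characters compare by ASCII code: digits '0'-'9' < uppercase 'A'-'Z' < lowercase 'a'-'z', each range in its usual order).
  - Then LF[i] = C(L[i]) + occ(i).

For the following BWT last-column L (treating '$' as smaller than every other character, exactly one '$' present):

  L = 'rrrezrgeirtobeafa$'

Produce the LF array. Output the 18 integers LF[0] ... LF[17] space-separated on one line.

Char counts: '$':1, 'a':2, 'b':1, 'e':3, 'f':1, 'g':1, 'i':1, 'o':1, 'r':5, 't':1, 'z':1
C (first-col start): C('$')=0, C('a')=1, C('b')=3, C('e')=4, C('f')=7, C('g')=8, C('i')=9, C('o')=10, C('r')=11, C('t')=16, C('z')=17
L[0]='r': occ=0, LF[0]=C('r')+0=11+0=11
L[1]='r': occ=1, LF[1]=C('r')+1=11+1=12
L[2]='r': occ=2, LF[2]=C('r')+2=11+2=13
L[3]='e': occ=0, LF[3]=C('e')+0=4+0=4
L[4]='z': occ=0, LF[4]=C('z')+0=17+0=17
L[5]='r': occ=3, LF[5]=C('r')+3=11+3=14
L[6]='g': occ=0, LF[6]=C('g')+0=8+0=8
L[7]='e': occ=1, LF[7]=C('e')+1=4+1=5
L[8]='i': occ=0, LF[8]=C('i')+0=9+0=9
L[9]='r': occ=4, LF[9]=C('r')+4=11+4=15
L[10]='t': occ=0, LF[10]=C('t')+0=16+0=16
L[11]='o': occ=0, LF[11]=C('o')+0=10+0=10
L[12]='b': occ=0, LF[12]=C('b')+0=3+0=3
L[13]='e': occ=2, LF[13]=C('e')+2=4+2=6
L[14]='a': occ=0, LF[14]=C('a')+0=1+0=1
L[15]='f': occ=0, LF[15]=C('f')+0=7+0=7
L[16]='a': occ=1, LF[16]=C('a')+1=1+1=2
L[17]='$': occ=0, LF[17]=C('$')+0=0+0=0

Answer: 11 12 13 4 17 14 8 5 9 15 16 10 3 6 1 7 2 0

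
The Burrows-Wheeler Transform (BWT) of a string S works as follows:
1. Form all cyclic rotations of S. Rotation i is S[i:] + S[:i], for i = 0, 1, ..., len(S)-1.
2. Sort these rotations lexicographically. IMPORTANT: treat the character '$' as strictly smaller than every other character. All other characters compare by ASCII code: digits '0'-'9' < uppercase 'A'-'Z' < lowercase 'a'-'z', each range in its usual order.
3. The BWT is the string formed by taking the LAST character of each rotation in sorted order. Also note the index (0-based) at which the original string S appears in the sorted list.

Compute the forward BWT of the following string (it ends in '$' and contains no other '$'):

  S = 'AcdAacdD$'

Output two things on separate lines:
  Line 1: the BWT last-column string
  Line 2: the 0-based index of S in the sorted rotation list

All 9 rotations (rotation i = S[i:]+S[:i]):
  rot[0] = AcdAacdD$
  rot[1] = cdAacdD$A
  rot[2] = dAacdD$Ac
  rot[3] = AacdD$Acd
  rot[4] = acdD$AcdA
  rot[5] = cdD$AcdAa
  rot[6] = dD$AcdAac
  rot[7] = D$AcdAacd
  rot[8] = $AcdAacdD
Sorted (with $ < everything):
  sorted[0] = $AcdAacdD  (last char: 'D')
  sorted[1] = AacdD$Acd  (last char: 'd')
  sorted[2] = AcdAacdD$  (last char: '$')
  sorted[3] = D$AcdAacd  (last char: 'd')
  sorted[4] = acdD$AcdA  (last char: 'A')
  sorted[5] = cdAacdD$A  (last char: 'A')
  sorted[6] = cdD$AcdAa  (last char: 'a')
  sorted[7] = dAacdD$Ac  (last char: 'c')
  sorted[8] = dD$AcdAac  (last char: 'c')
Last column: Dd$dAAacc
Original string S is at sorted index 2

Answer: Dd$dAAacc
2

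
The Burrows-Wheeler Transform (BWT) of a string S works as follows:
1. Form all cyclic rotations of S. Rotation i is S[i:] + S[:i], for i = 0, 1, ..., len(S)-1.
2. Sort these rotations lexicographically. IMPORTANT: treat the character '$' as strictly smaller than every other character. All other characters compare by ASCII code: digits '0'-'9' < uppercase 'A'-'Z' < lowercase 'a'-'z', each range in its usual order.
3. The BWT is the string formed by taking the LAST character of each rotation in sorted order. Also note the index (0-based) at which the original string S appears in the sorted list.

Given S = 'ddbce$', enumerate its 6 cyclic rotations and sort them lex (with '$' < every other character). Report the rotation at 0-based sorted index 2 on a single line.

Answer: ce$ddb

Derivation:
All 6 rotations (rotation i = S[i:]+S[:i]):
  rot[0] = ddbce$
  rot[1] = dbce$d
  rot[2] = bce$dd
  rot[3] = ce$ddb
  rot[4] = e$ddbc
  rot[5] = $ddbce
Sorted (with $ < everything):
  sorted[0] = $ddbce
  sorted[1] = bce$dd
  sorted[2] = ce$ddb
  sorted[3] = dbce$d
  sorted[4] = ddbce$
  sorted[5] = e$ddbc
sorted[2] = ce$ddb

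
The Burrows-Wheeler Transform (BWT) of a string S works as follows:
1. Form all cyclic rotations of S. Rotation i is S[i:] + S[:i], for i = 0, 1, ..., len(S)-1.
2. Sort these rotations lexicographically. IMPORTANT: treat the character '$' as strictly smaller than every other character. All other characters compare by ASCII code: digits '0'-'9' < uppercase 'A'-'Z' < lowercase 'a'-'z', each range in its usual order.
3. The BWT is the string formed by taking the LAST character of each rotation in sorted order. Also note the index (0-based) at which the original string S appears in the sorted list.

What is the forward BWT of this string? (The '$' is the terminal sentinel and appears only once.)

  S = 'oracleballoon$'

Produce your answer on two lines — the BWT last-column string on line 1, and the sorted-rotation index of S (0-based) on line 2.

All 14 rotations (rotation i = S[i:]+S[:i]):
  rot[0] = oracleballoon$
  rot[1] = racleballoon$o
  rot[2] = acleballoon$or
  rot[3] = cleballoon$ora
  rot[4] = leballoon$orac
  rot[5] = eballoon$oracl
  rot[6] = balloon$oracle
  rot[7] = alloon$oracleb
  rot[8] = lloon$oracleba
  rot[9] = loon$oraclebal
  rot[10] = oon$oracleball
  rot[11] = on$oracleballo
  rot[12] = n$oracleballoo
  rot[13] = $oracleballoon
Sorted (with $ < everything):
  sorted[0] = $oracleballoon  (last char: 'n')
  sorted[1] = acleballoon$or  (last char: 'r')
  sorted[2] = alloon$oracleb  (last char: 'b')
  sorted[3] = balloon$oracle  (last char: 'e')
  sorted[4] = cleballoon$ora  (last char: 'a')
  sorted[5] = eballoon$oracl  (last char: 'l')
  sorted[6] = leballoon$orac  (last char: 'c')
  sorted[7] = lloon$oracleba  (last char: 'a')
  sorted[8] = loon$oraclebal  (last char: 'l')
  sorted[9] = n$oracleballoo  (last char: 'o')
  sorted[10] = on$oracleballo  (last char: 'o')
  sorted[11] = oon$oracleball  (last char: 'l')
  sorted[12] = oracleballoon$  (last char: '$')
  sorted[13] = racleballoon$o  (last char: 'o')
Last column: nrbealcalool$o
Original string S is at sorted index 12

Answer: nrbealcalool$o
12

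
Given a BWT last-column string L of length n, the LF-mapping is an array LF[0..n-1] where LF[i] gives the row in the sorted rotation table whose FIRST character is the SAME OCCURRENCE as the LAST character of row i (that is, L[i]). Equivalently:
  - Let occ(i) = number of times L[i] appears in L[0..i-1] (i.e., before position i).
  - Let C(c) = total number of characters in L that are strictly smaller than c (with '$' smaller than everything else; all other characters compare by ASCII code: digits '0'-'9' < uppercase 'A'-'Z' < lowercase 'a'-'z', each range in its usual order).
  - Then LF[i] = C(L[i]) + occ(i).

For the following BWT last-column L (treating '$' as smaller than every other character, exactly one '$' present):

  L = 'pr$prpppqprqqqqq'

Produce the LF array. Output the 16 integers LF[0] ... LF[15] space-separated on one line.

Answer: 1 13 0 2 14 3 4 5 7 6 15 8 9 10 11 12

Derivation:
Char counts: '$':1, 'p':6, 'q':6, 'r':3
C (first-col start): C('$')=0, C('p')=1, C('q')=7, C('r')=13
L[0]='p': occ=0, LF[0]=C('p')+0=1+0=1
L[1]='r': occ=0, LF[1]=C('r')+0=13+0=13
L[2]='$': occ=0, LF[2]=C('$')+0=0+0=0
L[3]='p': occ=1, LF[3]=C('p')+1=1+1=2
L[4]='r': occ=1, LF[4]=C('r')+1=13+1=14
L[5]='p': occ=2, LF[5]=C('p')+2=1+2=3
L[6]='p': occ=3, LF[6]=C('p')+3=1+3=4
L[7]='p': occ=4, LF[7]=C('p')+4=1+4=5
L[8]='q': occ=0, LF[8]=C('q')+0=7+0=7
L[9]='p': occ=5, LF[9]=C('p')+5=1+5=6
L[10]='r': occ=2, LF[10]=C('r')+2=13+2=15
L[11]='q': occ=1, LF[11]=C('q')+1=7+1=8
L[12]='q': occ=2, LF[12]=C('q')+2=7+2=9
L[13]='q': occ=3, LF[13]=C('q')+3=7+3=10
L[14]='q': occ=4, LF[14]=C('q')+4=7+4=11
L[15]='q': occ=5, LF[15]=C('q')+5=7+5=12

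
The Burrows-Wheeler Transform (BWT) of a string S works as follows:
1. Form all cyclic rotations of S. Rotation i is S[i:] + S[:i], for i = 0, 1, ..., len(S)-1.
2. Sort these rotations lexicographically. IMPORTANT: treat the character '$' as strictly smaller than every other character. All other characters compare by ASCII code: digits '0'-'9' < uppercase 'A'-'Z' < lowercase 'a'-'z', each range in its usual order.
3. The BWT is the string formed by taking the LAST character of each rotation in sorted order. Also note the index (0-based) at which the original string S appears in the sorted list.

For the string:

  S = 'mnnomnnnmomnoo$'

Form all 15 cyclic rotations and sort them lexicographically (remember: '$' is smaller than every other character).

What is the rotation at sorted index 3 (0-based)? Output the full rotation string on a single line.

All 15 rotations (rotation i = S[i:]+S[:i]):
  rot[0] = mnnomnnnmomnoo$
  rot[1] = nnomnnnmomnoo$m
  rot[2] = nomnnnmomnoo$mn
  rot[3] = omnnnmomnoo$mnn
  rot[4] = mnnnmomnoo$mnno
  rot[5] = nnnmomnoo$mnnom
  rot[6] = nnmomnoo$mnnomn
  rot[7] = nmomnoo$mnnomnn
  rot[8] = momnoo$mnnomnnn
  rot[9] = omnoo$mnnomnnnm
  rot[10] = mnoo$mnnomnnnmo
  rot[11] = noo$mnnomnnnmom
  rot[12] = oo$mnnomnnnmomn
  rot[13] = o$mnnomnnnmomno
  rot[14] = $mnnomnnnmomnoo
Sorted (with $ < everything):
  sorted[0] = $mnnomnnnmomnoo
  sorted[1] = mnnnmomnoo$mnno
  sorted[2] = mnnomnnnmomnoo$
  sorted[3] = mnoo$mnnomnnnmo
  sorted[4] = momnoo$mnnomnnn
  sorted[5] = nmomnoo$mnnomnn
  sorted[6] = nnmomnoo$mnnomn
  sorted[7] = nnnmomnoo$mnnom
  sorted[8] = nnomnnnmomnoo$m
  sorted[9] = nomnnnmomnoo$mn
  sorted[10] = noo$mnnomnnnmom
  sorted[11] = o$mnnomnnnmomno
  sorted[12] = omnnnmomnoo$mnn
  sorted[13] = omnoo$mnnomnnnm
  sorted[14] = oo$mnnomnnnmomn
sorted[3] = mnoo$mnnomnnnmo

Answer: mnoo$mnnomnnnmo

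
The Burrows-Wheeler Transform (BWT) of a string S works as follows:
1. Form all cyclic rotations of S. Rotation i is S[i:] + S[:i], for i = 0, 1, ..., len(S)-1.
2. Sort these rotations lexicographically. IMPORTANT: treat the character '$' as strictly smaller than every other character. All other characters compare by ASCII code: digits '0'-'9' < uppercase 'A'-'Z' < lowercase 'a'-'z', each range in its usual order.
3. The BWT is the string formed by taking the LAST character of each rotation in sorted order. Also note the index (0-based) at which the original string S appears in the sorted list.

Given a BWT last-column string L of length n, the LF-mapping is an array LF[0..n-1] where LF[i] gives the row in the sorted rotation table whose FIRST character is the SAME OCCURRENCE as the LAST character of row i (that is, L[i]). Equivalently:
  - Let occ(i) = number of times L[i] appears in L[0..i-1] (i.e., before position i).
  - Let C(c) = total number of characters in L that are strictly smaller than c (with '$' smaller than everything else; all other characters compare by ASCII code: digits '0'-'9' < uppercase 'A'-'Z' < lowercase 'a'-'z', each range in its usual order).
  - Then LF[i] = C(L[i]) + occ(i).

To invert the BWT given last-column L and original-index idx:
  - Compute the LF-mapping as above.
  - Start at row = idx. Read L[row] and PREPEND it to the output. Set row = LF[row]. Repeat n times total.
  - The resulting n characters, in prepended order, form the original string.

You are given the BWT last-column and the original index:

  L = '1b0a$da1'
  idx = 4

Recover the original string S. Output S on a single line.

Answer: a1dab01$

Derivation:
LF mapping: 2 6 1 4 0 7 5 3
Walk LF starting at row 4, prepending L[row]:
  step 1: row=4, L[4]='$', prepend. Next row=LF[4]=0
  step 2: row=0, L[0]='1', prepend. Next row=LF[0]=2
  step 3: row=2, L[2]='0', prepend. Next row=LF[2]=1
  step 4: row=1, L[1]='b', prepend. Next row=LF[1]=6
  step 5: row=6, L[6]='a', prepend. Next row=LF[6]=5
  step 6: row=5, L[5]='d', prepend. Next row=LF[5]=7
  step 7: row=7, L[7]='1', prepend. Next row=LF[7]=3
  step 8: row=3, L[3]='a', prepend. Next row=LF[3]=4
Reversed output: a1dab01$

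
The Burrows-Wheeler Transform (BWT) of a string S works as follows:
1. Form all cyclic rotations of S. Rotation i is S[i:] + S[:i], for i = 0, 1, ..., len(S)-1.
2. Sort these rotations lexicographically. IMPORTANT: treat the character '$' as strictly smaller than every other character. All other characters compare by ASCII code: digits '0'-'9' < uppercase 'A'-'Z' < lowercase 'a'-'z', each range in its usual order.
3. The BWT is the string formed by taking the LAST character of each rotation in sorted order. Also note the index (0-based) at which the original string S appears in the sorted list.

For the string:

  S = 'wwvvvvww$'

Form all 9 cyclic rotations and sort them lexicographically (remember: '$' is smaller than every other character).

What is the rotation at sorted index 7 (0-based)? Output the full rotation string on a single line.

Answer: ww$wwvvvv

Derivation:
All 9 rotations (rotation i = S[i:]+S[:i]):
  rot[0] = wwvvvvww$
  rot[1] = wvvvvww$w
  rot[2] = vvvvww$ww
  rot[3] = vvvww$wwv
  rot[4] = vvww$wwvv
  rot[5] = vww$wwvvv
  rot[6] = ww$wwvvvv
  rot[7] = w$wwvvvvw
  rot[8] = $wwvvvvww
Sorted (with $ < everything):
  sorted[0] = $wwvvvvww
  sorted[1] = vvvvww$ww
  sorted[2] = vvvww$wwv
  sorted[3] = vvww$wwvv
  sorted[4] = vww$wwvvv
  sorted[5] = w$wwvvvvw
  sorted[6] = wvvvvww$w
  sorted[7] = ww$wwvvvv
  sorted[8] = wwvvvvww$
sorted[7] = ww$wwvvvv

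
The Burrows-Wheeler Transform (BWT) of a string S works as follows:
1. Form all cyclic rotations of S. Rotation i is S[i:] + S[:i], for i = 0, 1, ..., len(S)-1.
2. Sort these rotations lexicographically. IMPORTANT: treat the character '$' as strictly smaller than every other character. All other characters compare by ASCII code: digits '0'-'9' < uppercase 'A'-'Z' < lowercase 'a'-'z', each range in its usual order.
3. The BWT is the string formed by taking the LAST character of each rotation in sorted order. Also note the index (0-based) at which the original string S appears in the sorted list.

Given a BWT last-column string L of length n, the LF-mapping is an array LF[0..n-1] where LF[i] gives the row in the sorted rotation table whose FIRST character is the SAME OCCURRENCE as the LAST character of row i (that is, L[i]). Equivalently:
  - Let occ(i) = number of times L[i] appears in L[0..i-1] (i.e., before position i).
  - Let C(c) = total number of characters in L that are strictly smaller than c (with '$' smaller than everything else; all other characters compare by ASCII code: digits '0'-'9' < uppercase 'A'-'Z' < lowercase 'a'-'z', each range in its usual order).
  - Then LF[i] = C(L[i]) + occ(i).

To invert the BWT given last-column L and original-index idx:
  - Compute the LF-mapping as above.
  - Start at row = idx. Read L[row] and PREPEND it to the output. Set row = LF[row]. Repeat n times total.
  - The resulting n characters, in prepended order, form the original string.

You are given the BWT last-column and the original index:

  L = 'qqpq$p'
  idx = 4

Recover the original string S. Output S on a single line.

LF mapping: 3 4 1 5 0 2
Walk LF starting at row 4, prepending L[row]:
  step 1: row=4, L[4]='$', prepend. Next row=LF[4]=0
  step 2: row=0, L[0]='q', prepend. Next row=LF[0]=3
  step 3: row=3, L[3]='q', prepend. Next row=LF[3]=5
  step 4: row=5, L[5]='p', prepend. Next row=LF[5]=2
  step 5: row=2, L[2]='p', prepend. Next row=LF[2]=1
  step 6: row=1, L[1]='q', prepend. Next row=LF[1]=4
Reversed output: qppqq$

Answer: qppqq$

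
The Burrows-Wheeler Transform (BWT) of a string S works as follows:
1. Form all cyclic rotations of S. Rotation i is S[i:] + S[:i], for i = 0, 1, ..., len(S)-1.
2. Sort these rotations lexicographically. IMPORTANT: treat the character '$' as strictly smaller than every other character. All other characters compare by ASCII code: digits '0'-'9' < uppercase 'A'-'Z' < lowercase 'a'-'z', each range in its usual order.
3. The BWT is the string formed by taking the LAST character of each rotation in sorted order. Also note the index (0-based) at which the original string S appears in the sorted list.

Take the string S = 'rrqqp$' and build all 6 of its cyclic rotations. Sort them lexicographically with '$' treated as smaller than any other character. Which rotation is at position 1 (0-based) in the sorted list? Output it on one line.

Answer: p$rrqq

Derivation:
All 6 rotations (rotation i = S[i:]+S[:i]):
  rot[0] = rrqqp$
  rot[1] = rqqp$r
  rot[2] = qqp$rr
  rot[3] = qp$rrq
  rot[4] = p$rrqq
  rot[5] = $rrqqp
Sorted (with $ < everything):
  sorted[0] = $rrqqp
  sorted[1] = p$rrqq
  sorted[2] = qp$rrq
  sorted[3] = qqp$rr
  sorted[4] = rqqp$r
  sorted[5] = rrqqp$
sorted[1] = p$rrqq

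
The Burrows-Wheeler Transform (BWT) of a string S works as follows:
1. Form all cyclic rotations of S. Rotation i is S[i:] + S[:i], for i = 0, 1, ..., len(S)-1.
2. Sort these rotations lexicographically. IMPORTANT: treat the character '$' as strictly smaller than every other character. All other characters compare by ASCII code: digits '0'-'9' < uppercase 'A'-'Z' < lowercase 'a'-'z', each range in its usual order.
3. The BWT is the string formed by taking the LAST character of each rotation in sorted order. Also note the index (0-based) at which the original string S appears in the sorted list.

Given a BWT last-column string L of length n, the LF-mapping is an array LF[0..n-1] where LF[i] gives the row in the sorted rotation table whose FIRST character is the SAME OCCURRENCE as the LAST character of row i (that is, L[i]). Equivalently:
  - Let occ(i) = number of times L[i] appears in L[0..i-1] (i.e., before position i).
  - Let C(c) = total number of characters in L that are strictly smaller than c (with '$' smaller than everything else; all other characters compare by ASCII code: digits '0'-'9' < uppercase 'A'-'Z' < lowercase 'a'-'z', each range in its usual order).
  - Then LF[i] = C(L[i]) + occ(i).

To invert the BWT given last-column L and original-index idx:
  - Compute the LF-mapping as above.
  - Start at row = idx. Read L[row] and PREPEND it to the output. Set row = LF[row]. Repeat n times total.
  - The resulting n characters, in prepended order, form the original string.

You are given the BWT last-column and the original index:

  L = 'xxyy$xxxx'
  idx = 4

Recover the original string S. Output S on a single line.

LF mapping: 1 2 7 8 0 3 4 5 6
Walk LF starting at row 4, prepending L[row]:
  step 1: row=4, L[4]='$', prepend. Next row=LF[4]=0
  step 2: row=0, L[0]='x', prepend. Next row=LF[0]=1
  step 3: row=1, L[1]='x', prepend. Next row=LF[1]=2
  step 4: row=2, L[2]='y', prepend. Next row=LF[2]=7
  step 5: row=7, L[7]='x', prepend. Next row=LF[7]=5
  step 6: row=5, L[5]='x', prepend. Next row=LF[5]=3
  step 7: row=3, L[3]='y', prepend. Next row=LF[3]=8
  step 8: row=8, L[8]='x', prepend. Next row=LF[8]=6
  step 9: row=6, L[6]='x', prepend. Next row=LF[6]=4
Reversed output: xxyxxyxx$

Answer: xxyxxyxx$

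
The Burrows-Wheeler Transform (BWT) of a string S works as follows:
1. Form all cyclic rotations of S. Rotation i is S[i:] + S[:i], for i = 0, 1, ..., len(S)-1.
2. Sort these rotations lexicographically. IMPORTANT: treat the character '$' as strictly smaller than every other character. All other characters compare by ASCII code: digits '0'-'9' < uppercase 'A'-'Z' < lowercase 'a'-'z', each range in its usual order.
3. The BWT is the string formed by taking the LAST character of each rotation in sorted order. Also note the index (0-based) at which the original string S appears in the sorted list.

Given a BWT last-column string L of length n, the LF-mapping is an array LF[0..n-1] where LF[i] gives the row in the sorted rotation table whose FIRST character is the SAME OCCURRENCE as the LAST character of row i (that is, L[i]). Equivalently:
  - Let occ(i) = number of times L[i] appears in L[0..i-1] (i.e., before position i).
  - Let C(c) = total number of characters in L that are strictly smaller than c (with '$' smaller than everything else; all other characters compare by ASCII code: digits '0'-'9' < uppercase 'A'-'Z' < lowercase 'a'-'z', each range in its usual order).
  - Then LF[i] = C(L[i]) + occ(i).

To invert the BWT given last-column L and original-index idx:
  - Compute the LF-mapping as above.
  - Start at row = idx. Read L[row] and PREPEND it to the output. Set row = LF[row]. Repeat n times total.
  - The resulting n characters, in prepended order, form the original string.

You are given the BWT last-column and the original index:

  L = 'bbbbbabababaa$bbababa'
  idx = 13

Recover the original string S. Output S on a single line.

LF mapping: 9 10 11 12 13 1 14 2 15 3 16 4 5 0 17 18 6 19 7 20 8
Walk LF starting at row 13, prepending L[row]:
  step 1: row=13, L[13]='$', prepend. Next row=LF[13]=0
  step 2: row=0, L[0]='b', prepend. Next row=LF[0]=9
  step 3: row=9, L[9]='a', prepend. Next row=LF[9]=3
  step 4: row=3, L[3]='b', prepend. Next row=LF[3]=12
  step 5: row=12, L[12]='a', prepend. Next row=LF[12]=5
  step 6: row=5, L[5]='a', prepend. Next row=LF[5]=1
  step 7: row=1, L[1]='b', prepend. Next row=LF[1]=10
  step 8: row=10, L[10]='b', prepend. Next row=LF[10]=16
  step 9: row=16, L[16]='a', prepend. Next row=LF[16]=6
  step 10: row=6, L[6]='b', prepend. Next row=LF[6]=14
  step 11: row=14, L[14]='b', prepend. Next row=LF[14]=17
  step 12: row=17, L[17]='b', prepend. Next row=LF[17]=19
  step 13: row=19, L[19]='b', prepend. Next row=LF[19]=20
  step 14: row=20, L[20]='a', prepend. Next row=LF[20]=8
  step 15: row=8, L[8]='b', prepend. Next row=LF[8]=15
  step 16: row=15, L[15]='b', prepend. Next row=LF[15]=18
  step 17: row=18, L[18]='a', prepend. Next row=LF[18]=7
  step 18: row=7, L[7]='a', prepend. Next row=LF[7]=2
  step 19: row=2, L[2]='b', prepend. Next row=LF[2]=11
  step 20: row=11, L[11]='a', prepend. Next row=LF[11]=4
  step 21: row=4, L[4]='b', prepend. Next row=LF[4]=13
Reversed output: babaabbabbbbabbaabab$

Answer: babaabbabbbbabbaabab$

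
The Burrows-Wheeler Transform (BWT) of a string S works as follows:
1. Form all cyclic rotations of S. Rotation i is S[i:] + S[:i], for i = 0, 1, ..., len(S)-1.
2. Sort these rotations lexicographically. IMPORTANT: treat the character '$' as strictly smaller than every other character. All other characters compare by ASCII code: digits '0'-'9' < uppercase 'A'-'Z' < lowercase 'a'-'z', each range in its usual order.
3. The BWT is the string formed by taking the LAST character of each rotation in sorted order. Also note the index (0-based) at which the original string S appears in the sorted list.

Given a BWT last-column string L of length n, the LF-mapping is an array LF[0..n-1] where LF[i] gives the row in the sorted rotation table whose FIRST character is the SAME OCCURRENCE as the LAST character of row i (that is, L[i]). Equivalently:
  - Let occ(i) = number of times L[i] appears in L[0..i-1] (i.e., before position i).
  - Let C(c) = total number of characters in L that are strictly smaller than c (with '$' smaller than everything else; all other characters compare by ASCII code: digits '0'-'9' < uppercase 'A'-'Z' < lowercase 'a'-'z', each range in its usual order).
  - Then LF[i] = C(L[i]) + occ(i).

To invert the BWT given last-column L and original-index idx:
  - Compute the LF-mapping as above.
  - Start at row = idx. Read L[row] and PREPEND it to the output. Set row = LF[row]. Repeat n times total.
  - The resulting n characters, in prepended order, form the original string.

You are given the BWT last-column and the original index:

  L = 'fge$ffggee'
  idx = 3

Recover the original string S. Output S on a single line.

LF mapping: 4 7 1 0 5 6 8 9 2 3
Walk LF starting at row 3, prepending L[row]:
  step 1: row=3, L[3]='$', prepend. Next row=LF[3]=0
  step 2: row=0, L[0]='f', prepend. Next row=LF[0]=4
  step 3: row=4, L[4]='f', prepend. Next row=LF[4]=5
  step 4: row=5, L[5]='f', prepend. Next row=LF[5]=6
  step 5: row=6, L[6]='g', prepend. Next row=LF[6]=8
  step 6: row=8, L[8]='e', prepend. Next row=LF[8]=2
  step 7: row=2, L[2]='e', prepend. Next row=LF[2]=1
  step 8: row=1, L[1]='g', prepend. Next row=LF[1]=7
  step 9: row=7, L[7]='g', prepend. Next row=LF[7]=9
  step 10: row=9, L[9]='e', prepend. Next row=LF[9]=3
Reversed output: eggeegfff$

Answer: eggeegfff$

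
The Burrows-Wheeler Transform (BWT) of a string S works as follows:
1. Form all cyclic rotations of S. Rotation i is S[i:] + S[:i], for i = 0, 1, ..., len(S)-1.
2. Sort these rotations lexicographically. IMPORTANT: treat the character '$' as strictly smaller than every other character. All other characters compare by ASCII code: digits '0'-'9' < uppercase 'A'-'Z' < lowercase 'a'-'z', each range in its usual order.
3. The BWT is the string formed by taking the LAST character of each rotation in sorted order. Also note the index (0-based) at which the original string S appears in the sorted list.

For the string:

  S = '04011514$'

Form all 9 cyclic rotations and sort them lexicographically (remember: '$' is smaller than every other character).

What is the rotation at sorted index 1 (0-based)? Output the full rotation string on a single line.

Answer: 011514$04

Derivation:
All 9 rotations (rotation i = S[i:]+S[:i]):
  rot[0] = 04011514$
  rot[1] = 4011514$0
  rot[2] = 011514$04
  rot[3] = 11514$040
  rot[4] = 1514$0401
  rot[5] = 514$04011
  rot[6] = 14$040115
  rot[7] = 4$0401151
  rot[8] = $04011514
Sorted (with $ < everything):
  sorted[0] = $04011514
  sorted[1] = 011514$04
  sorted[2] = 04011514$
  sorted[3] = 11514$040
  sorted[4] = 14$040115
  sorted[5] = 1514$0401
  sorted[6] = 4$0401151
  sorted[7] = 4011514$0
  sorted[8] = 514$04011
sorted[1] = 011514$04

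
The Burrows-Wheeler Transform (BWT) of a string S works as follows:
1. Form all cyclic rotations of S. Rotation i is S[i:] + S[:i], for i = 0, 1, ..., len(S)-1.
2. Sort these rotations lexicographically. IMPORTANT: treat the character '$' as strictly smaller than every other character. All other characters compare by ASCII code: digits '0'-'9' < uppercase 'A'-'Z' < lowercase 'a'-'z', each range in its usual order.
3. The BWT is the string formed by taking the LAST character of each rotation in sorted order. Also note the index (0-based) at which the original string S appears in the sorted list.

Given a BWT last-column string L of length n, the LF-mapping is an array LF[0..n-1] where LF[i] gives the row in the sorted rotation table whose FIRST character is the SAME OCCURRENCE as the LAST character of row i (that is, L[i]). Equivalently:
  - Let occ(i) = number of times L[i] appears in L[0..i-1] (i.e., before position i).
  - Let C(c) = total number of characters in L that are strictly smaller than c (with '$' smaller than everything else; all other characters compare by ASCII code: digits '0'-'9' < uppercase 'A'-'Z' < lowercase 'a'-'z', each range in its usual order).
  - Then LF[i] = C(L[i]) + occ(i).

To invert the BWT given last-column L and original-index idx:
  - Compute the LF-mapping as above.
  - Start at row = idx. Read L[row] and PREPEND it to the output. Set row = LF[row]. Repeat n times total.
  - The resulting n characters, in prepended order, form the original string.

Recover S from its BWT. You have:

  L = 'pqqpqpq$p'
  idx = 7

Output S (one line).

LF mapping: 1 5 6 2 7 3 8 0 4
Walk LF starting at row 7, prepending L[row]:
  step 1: row=7, L[7]='$', prepend. Next row=LF[7]=0
  step 2: row=0, L[0]='p', prepend. Next row=LF[0]=1
  step 3: row=1, L[1]='q', prepend. Next row=LF[1]=5
  step 4: row=5, L[5]='p', prepend. Next row=LF[5]=3
  step 5: row=3, L[3]='p', prepend. Next row=LF[3]=2
  step 6: row=2, L[2]='q', prepend. Next row=LF[2]=6
  step 7: row=6, L[6]='q', prepend. Next row=LF[6]=8
  step 8: row=8, L[8]='p', prepend. Next row=LF[8]=4
  step 9: row=4, L[4]='q', prepend. Next row=LF[4]=7
Reversed output: qpqqppqp$

Answer: qpqqppqp$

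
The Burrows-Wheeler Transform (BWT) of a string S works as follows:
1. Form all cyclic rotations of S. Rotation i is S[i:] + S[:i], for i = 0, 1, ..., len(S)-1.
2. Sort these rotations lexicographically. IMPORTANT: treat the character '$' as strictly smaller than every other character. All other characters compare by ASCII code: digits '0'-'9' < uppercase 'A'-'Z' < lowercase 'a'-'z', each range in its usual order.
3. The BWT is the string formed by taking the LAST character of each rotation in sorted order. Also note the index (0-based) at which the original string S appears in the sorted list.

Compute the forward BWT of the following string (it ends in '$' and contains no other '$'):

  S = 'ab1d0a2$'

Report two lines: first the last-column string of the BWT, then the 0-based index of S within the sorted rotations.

All 8 rotations (rotation i = S[i:]+S[:i]):
  rot[0] = ab1d0a2$
  rot[1] = b1d0a2$a
  rot[2] = 1d0a2$ab
  rot[3] = d0a2$ab1
  rot[4] = 0a2$ab1d
  rot[5] = a2$ab1d0
  rot[6] = 2$ab1d0a
  rot[7] = $ab1d0a2
Sorted (with $ < everything):
  sorted[0] = $ab1d0a2  (last char: '2')
  sorted[1] = 0a2$ab1d  (last char: 'd')
  sorted[2] = 1d0a2$ab  (last char: 'b')
  sorted[3] = 2$ab1d0a  (last char: 'a')
  sorted[4] = a2$ab1d0  (last char: '0')
  sorted[5] = ab1d0a2$  (last char: '$')
  sorted[6] = b1d0a2$a  (last char: 'a')
  sorted[7] = d0a2$ab1  (last char: '1')
Last column: 2dba0$a1
Original string S is at sorted index 5

Answer: 2dba0$a1
5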